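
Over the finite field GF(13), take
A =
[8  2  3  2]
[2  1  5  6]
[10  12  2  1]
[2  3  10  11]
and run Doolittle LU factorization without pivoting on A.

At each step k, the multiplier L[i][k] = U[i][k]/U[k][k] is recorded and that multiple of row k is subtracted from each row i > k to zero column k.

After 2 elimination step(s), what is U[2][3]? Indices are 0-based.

[col 0] pivot 8
  R1 -= 10*R0 → (0, 7, 1, 12)  (L[1][0] := 10)
  R2 -= 11*R0 → (0, 3, 8, 5)  (L[2][0] := 11)
  R3 -= 10*R0 → (0, 9, 6, 4)  (L[3][0] := 10)
[col 1] pivot 7
  R2 -= 6*R1 → (0, 0, 2, 11)  (L[2][1] := 6)
  R3 -= 5*R1 → (0, 0, 1, 9)  (L[3][1] := 5)

U[2][3] = 11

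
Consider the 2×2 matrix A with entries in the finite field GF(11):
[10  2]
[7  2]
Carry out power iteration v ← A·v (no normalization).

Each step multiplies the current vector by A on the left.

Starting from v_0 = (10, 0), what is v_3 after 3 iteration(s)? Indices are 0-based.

v_0 = (10, 0).
v_1 = A·v_0 = (1, 4).
v_2 = A·v_1 = (7, 4).
v_3 = A·v_2 = (1, 2).

v_3 = (1, 2)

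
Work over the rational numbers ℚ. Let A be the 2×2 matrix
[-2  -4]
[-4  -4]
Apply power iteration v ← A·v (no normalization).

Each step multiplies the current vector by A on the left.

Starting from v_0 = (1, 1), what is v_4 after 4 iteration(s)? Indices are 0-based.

v_4 = (2224, 2848)

v_0 = (1, 1).
v_1 = A·v_0 = (-6, -8).
v_2 = A·v_1 = (44, 56).
v_3 = A·v_2 = (-312, -400).
v_4 = A·v_3 = (2224, 2848).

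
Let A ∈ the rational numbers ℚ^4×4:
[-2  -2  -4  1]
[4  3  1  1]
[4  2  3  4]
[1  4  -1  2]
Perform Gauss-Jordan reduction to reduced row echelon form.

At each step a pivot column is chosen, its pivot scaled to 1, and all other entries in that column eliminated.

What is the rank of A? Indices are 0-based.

pivot(0,0)=-2: scale R0 → (1, 1, 2, -1/2)
  clear (1,0): R1 −= (4)R0 → (0, -1, -7, 3)
  clear (2,0): R2 −= (4)R0 → (0, -2, -5, 6)
  clear (3,0): R3 −= (1)R0 → (0, 3, -3, 5/2)
pivot(1,1)=-1: scale R1 → (0, 1, 7, -3)
  clear (0,1): R0 −= (1)R1 → (1, 0, -5, 5/2)
  clear (2,1): R2 −= (-2)R1 → (0, 0, 9, 0)
  clear (3,1): R3 −= (3)R1 → (0, 0, -24, 23/2)
pivot(2,2)=9: scale R2 → (0, 0, 1, 0)
  clear (0,2): R0 −= (-5)R2 → (1, 0, 0, 5/2)
  clear (1,2): R1 −= (7)R2 → (0, 1, 0, -3)
  clear (3,2): R3 −= (-24)R2 → (0, 0, 0, 23/2)
pivot(3,3)=23/2: scale R3 → (0, 0, 0, 1)
  clear (0,3): R0 −= (5/2)R3 → (1, 0, 0, 0)
  clear (1,3): R1 −= (-3)R3 → (0, 1, 0, 0)

rank = 4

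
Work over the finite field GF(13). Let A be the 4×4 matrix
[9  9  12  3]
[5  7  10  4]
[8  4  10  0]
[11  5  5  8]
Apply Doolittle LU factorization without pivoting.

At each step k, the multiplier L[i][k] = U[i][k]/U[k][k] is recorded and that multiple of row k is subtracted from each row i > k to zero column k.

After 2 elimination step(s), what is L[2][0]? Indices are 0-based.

L[2][0] = 11

Step 1: pivot at (0,0) is 9.
  row1 ← row1 − (2)·row0  ⇒  L[1][0]=2, U row1=(0, 2, 12, 11)
  row2 ← row2 − (11)·row0  ⇒  L[2][0]=11, U row2=(0, 9, 8, 6)
  row3 ← row3 − (7)·row0  ⇒  L[3][0]=7, U row3=(0, 7, 12, 0)
Step 2: pivot at (1,1) is 2.
  row2 ← row2 − (11)·row1  ⇒  L[2][1]=11, U row2=(0, 0, 6, 2)
  row3 ← row3 − (10)·row1  ⇒  L[3][1]=10, U row3=(0, 0, 9, 7)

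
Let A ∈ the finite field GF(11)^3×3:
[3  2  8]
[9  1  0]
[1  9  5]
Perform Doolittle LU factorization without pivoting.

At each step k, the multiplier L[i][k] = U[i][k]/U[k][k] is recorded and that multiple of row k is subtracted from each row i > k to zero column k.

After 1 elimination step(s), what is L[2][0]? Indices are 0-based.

L[2][0] = 4

Step 1: pivot at (0,0) is 3.
  row1 ← row1 − (3)·row0  ⇒  L[1][0]=3, U row1=(0, 6, 9)
  row2 ← row2 − (4)·row0  ⇒  L[2][0]=4, U row2=(0, 1, 6)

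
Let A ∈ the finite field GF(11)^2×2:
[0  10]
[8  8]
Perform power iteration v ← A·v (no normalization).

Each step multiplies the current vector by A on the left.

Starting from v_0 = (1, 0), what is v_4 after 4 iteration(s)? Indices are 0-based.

v_0 = (1, 0).
v_1 = A·v_0 = (0, 8).
v_2 = A·v_1 = (3, 9).
v_3 = A·v_2 = (2, 8).
v_4 = A·v_3 = (3, 3).

v_4 = (3, 3)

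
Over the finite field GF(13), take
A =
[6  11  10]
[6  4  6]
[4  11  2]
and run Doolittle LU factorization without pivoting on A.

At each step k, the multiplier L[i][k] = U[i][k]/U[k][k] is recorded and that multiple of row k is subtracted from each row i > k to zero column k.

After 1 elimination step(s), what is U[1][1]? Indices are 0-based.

U[1][1] = 6

k=0: U[0][0]=6
  eliminate (1,0): mult=1, new row 1: (0, 6, 9); set L[1][0]=1
  eliminate (2,0): mult=5, new row 2: (0, 8, 4); set L[2][0]=5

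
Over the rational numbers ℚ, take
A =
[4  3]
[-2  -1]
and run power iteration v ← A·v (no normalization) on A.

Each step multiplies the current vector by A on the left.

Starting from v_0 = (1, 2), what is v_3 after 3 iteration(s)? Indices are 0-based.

v_0 = (1, 2).
v_1 = A·v_0 = (10, -4).
v_2 = A·v_1 = (28, -16).
v_3 = A·v_2 = (64, -40).

v_3 = (64, -40)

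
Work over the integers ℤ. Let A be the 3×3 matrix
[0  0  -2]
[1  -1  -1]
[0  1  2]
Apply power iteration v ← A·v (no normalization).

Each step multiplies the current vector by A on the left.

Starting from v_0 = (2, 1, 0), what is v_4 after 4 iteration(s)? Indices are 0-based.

v_0 = (2, 1, 0).
v_1 = A·v_0 = (0, 1, 1).
v_2 = A·v_1 = (-2, -2, 3).
v_3 = A·v_2 = (-6, -3, 4).
v_4 = A·v_3 = (-8, -7, 5).

v_4 = (-8, -7, 5)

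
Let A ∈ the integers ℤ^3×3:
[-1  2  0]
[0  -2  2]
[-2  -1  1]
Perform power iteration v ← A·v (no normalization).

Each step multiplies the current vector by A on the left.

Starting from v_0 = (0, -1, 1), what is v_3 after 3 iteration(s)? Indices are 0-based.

v_0 = (0, -1, 1).
v_1 = A·v_0 = (-2, 4, 2).
v_2 = A·v_1 = (10, -4, 2).
v_3 = A·v_2 = (-18, 12, -14).

v_3 = (-18, 12, -14)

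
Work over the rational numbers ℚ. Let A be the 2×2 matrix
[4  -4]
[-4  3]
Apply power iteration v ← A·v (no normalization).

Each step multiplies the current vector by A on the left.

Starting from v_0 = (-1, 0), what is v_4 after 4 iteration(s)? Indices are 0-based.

v_4 = (-1808, 1596)

v_0 = (-1, 0).
v_1 = A·v_0 = (-4, 4).
v_2 = A·v_1 = (-32, 28).
v_3 = A·v_2 = (-240, 212).
v_4 = A·v_3 = (-1808, 1596).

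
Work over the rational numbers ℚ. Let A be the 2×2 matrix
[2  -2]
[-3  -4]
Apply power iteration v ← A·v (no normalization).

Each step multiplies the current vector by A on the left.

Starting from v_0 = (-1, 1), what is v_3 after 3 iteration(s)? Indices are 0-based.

v_0 = (-1, 1).
v_1 = A·v_0 = (-4, -1).
v_2 = A·v_1 = (-6, 16).
v_3 = A·v_2 = (-44, -46).

v_3 = (-44, -46)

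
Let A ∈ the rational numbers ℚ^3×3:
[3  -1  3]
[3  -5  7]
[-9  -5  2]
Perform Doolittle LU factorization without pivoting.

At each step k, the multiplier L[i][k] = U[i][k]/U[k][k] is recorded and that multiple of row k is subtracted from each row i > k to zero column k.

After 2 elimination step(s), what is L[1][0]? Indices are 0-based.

L[1][0] = 1

[col 0] pivot 3
  R1 -= 1*R0 → (0, -4, 4)  (L[1][0] := 1)
  R2 -= -3*R0 → (0, -8, 11)  (L[2][0] := -3)
[col 1] pivot -4
  R2 -= 2*R1 → (0, 0, 3)  (L[2][1] := 2)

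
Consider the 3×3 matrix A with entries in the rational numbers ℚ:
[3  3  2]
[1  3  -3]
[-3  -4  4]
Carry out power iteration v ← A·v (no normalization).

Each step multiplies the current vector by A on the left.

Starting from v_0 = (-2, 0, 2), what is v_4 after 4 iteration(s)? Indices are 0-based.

v_4 = (-222, -3448, 4634)

v_0 = (-2, 0, 2).
v_1 = A·v_0 = (-2, -8, 14).
v_2 = A·v_1 = (-2, -68, 94).
v_3 = A·v_2 = (-22, -488, 654).
v_4 = A·v_3 = (-222, -3448, 4634).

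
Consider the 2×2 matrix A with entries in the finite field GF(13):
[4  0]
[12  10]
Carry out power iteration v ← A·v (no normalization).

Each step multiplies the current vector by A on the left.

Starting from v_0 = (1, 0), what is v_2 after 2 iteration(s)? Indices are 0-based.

v_2 = (3, 12)

v_0 = (1, 0).
v_1 = A·v_0 = (4, 12).
v_2 = A·v_1 = (3, 12).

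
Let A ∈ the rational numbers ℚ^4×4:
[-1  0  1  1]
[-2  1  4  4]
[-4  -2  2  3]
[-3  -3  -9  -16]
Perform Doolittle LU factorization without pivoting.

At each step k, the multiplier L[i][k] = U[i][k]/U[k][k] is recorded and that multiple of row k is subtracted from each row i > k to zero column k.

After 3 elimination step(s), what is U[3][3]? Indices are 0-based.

U[3][3] = -4

[col 0] pivot -1
  R1 -= 2*R0 → (0, 1, 2, 2)  (L[1][0] := 2)
  R2 -= 4*R0 → (0, -2, -2, -1)  (L[2][0] := 4)
  R3 -= 3*R0 → (0, -3, -12, -19)  (L[3][0] := 3)
[col 1] pivot 1
  R2 -= -2*R1 → (0, 0, 2, 3)  (L[2][1] := -2)
  R3 -= -3*R1 → (0, 0, -6, -13)  (L[3][1] := -3)
[col 2] pivot 2
  R3 -= -3*R2 → (0, 0, 0, -4)  (L[3][2] := -3)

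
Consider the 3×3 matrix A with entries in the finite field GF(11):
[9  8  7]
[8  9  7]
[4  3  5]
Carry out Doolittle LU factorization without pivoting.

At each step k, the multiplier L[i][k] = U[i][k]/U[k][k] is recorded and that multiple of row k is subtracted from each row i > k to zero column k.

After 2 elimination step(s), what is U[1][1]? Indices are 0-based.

k=0: U[0][0]=9
  eliminate (1,0): mult=7, new row 1: (0, 8, 2); set L[1][0]=7
  eliminate (2,0): mult=9, new row 2: (0, 8, 8); set L[2][0]=9
k=1: U[1][1]=8
  eliminate (2,1): mult=1, new row 2: (0, 0, 6); set L[2][1]=1

U[1][1] = 8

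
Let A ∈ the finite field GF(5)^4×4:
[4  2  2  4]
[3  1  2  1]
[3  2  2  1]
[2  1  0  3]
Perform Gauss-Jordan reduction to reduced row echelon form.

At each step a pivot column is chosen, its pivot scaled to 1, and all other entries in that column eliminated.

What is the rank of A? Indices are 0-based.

rank = 4

step 1: normalize row 0 (÷4) = (1, 3, 3, 1)
  row 1: subtract 3×row0 = (0, 2, 3, 3)
  row 2: subtract 3×row0 = (0, 3, 3, 3)
  row 3: subtract 2×row0 = (0, 0, 4, 1)
step 2: normalize row 1 (÷2) = (0, 1, 4, 4)
  row 0: subtract 3×row1 = (1, 0, 1, 4)
  row 2: subtract 3×row1 = (0, 0, 1, 1)
step 3: normalize row 2 (÷1) = (0, 0, 1, 1)
  row 0: subtract 1×row2 = (1, 0, 0, 3)
  row 1: subtract 4×row2 = (0, 1, 0, 0)
  row 3: subtract 4×row2 = (0, 0, 0, 2)
step 4: normalize row 3 (÷2) = (0, 0, 0, 1)
  row 0: subtract 3×row3 = (1, 0, 0, 0)
  row 2: subtract 1×row3 = (0, 0, 1, 0)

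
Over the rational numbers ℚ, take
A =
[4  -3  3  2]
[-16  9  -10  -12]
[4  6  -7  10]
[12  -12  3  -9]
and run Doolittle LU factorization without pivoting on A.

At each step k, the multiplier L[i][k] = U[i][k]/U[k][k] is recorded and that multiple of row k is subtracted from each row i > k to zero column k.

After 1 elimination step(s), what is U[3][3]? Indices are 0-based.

[col 0] pivot 4
  R1 -= -4*R0 → (0, -3, 2, -4)  (L[1][0] := -4)
  R2 -= 1*R0 → (0, 9, -10, 8)  (L[2][0] := 1)
  R3 -= 3*R0 → (0, -3, -6, -15)  (L[3][0] := 3)

U[3][3] = -15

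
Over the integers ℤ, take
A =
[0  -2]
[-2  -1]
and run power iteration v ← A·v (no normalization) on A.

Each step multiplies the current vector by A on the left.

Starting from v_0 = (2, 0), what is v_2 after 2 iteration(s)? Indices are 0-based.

v_2 = (8, 4)

v_0 = (2, 0).
v_1 = A·v_0 = (0, -4).
v_2 = A·v_1 = (8, 4).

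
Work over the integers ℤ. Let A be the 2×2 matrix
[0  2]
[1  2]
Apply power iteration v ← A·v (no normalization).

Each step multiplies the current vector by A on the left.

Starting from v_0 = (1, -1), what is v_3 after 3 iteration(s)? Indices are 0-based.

v_3 = (-8, -10)

v_0 = (1, -1).
v_1 = A·v_0 = (-2, -1).
v_2 = A·v_1 = (-2, -4).
v_3 = A·v_2 = (-8, -10).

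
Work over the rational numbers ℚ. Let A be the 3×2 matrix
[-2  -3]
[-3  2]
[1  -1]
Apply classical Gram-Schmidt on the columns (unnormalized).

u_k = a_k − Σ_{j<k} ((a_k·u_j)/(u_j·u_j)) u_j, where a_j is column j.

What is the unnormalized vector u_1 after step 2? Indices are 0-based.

u_1 = (-22/7, 25/14, -13/14)

Step 1: u_0 = a_0 = (-2, -3, 1).
Step 2: u_1 = a_1 − (-1/14)·u_0 = (-22/7, 25/14, -13/14).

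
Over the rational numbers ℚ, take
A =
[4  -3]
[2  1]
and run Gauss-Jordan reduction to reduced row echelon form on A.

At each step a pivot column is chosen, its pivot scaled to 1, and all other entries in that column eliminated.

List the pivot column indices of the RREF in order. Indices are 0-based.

pivot columns: 0, 1

pivot(0,0)=4: scale R0 → (1, -3/4)
  clear (1,0): R1 −= (2)R0 → (0, 5/2)
pivot(1,1)=5/2: scale R1 → (0, 1)
  clear (0,1): R0 −= (-3/4)R1 → (1, 0)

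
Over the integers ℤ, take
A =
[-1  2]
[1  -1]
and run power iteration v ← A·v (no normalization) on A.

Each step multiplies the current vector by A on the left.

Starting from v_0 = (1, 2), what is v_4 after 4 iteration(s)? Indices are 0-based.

v_4 = (-31, 22)

v_0 = (1, 2).
v_1 = A·v_0 = (3, -1).
v_2 = A·v_1 = (-5, 4).
v_3 = A·v_2 = (13, -9).
v_4 = A·v_3 = (-31, 22).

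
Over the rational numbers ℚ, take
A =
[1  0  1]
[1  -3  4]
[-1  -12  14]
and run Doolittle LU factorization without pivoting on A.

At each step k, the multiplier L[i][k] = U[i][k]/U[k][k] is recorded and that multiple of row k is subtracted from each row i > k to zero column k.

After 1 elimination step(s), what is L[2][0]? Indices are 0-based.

k=0: U[0][0]=1
  eliminate (1,0): mult=1, new row 1: (0, -3, 3); set L[1][0]=1
  eliminate (2,0): mult=-1, new row 2: (0, -12, 15); set L[2][0]=-1

L[2][0] = -1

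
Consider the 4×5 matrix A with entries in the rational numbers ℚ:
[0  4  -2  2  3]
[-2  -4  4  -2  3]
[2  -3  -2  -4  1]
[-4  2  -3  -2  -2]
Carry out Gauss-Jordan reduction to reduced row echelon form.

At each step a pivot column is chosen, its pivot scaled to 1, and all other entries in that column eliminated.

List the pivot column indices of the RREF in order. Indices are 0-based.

step 1: exchange rows 0,1
step 1: normalize row 0 (÷-2) = (1, 2, -2, 1, -3/2)
  row 2: subtract 2×row0 = (0, -7, 2, -6, 4)
  row 3: subtract -4×row0 = (0, 10, -11, 2, -8)
step 2: normalize row 1 (÷4) = (0, 1, -1/2, 1/2, 3/4)
  row 0: subtract 2×row1 = (1, 0, -1, 0, -3)
  row 2: subtract -7×row1 = (0, 0, -3/2, -5/2, 37/4)
  row 3: subtract 10×row1 = (0, 0, -6, -3, -31/2)
step 3: normalize row 2 (÷-3/2) = (0, 0, 1, 5/3, -37/6)
  row 0: subtract -1×row2 = (1, 0, 0, 5/3, -55/6)
  row 1: subtract -1/2×row2 = (0, 1, 0, 4/3, -7/3)
  row 3: subtract -6×row2 = (0, 0, 0, 7, -105/2)
step 4: normalize row 3 (÷7) = (0, 0, 0, 1, -15/2)
  row 0: subtract 5/3×row3 = (1, 0, 0, 0, 10/3)
  row 1: subtract 4/3×row3 = (0, 1, 0, 0, 23/3)
  row 2: subtract 5/3×row3 = (0, 0, 1, 0, 19/3)

pivot columns: 0, 1, 2, 3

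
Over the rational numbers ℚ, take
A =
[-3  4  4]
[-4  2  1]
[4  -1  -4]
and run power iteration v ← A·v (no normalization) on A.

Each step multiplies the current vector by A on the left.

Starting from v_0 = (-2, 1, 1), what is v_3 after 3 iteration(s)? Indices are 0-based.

v_0 = (-2, 1, 1).
v_1 = A·v_0 = (14, 11, -13).
v_2 = A·v_1 = (-50, -47, 97).
v_3 = A·v_2 = (350, 203, -541).

v_3 = (350, 203, -541)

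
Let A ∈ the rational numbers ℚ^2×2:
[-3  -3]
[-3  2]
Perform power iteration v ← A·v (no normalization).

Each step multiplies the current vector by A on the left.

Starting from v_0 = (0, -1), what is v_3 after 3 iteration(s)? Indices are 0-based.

v_0 = (0, -1).
v_1 = A·v_0 = (3, -2).
v_2 = A·v_1 = (-3, -13).
v_3 = A·v_2 = (48, -17).

v_3 = (48, -17)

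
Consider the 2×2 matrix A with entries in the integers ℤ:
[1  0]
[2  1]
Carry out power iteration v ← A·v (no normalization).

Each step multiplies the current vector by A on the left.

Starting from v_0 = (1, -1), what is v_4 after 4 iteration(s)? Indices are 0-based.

v_0 = (1, -1).
v_1 = A·v_0 = (1, 1).
v_2 = A·v_1 = (1, 3).
v_3 = A·v_2 = (1, 5).
v_4 = A·v_3 = (1, 7).

v_4 = (1, 7)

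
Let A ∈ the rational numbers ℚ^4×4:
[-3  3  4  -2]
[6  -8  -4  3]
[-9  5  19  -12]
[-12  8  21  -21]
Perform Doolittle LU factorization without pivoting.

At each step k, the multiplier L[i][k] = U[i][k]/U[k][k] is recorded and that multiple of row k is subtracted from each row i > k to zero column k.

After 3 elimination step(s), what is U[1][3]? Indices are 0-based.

U[1][3] = -1

[col 0] pivot -3
  R1 -= -2*R0 → (0, -2, 4, -1)  (L[1][0] := -2)
  R2 -= 3*R0 → (0, -4, 7, -6)  (L[2][0] := 3)
  R3 -= 4*R0 → (0, -4, 5, -13)  (L[3][0] := 4)
[col 1] pivot -2
  R2 -= 2*R1 → (0, 0, -1, -4)  (L[2][1] := 2)
  R3 -= 2*R1 → (0, 0, -3, -11)  (L[3][1] := 2)
[col 2] pivot -1
  R3 -= 3*R2 → (0, 0, 0, 1)  (L[3][2] := 3)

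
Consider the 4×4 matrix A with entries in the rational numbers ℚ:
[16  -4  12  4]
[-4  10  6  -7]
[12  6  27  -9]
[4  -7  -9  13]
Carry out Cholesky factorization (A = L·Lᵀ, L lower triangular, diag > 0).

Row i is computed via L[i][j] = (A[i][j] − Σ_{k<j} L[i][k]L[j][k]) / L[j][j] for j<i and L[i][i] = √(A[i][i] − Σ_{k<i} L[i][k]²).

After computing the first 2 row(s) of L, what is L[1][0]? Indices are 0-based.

L[1][0] = -1

Step 1: L[0][0] = √(16) = 4.
  L[1][0] = (-4) / L[0][0] = -1.
Step 2: L[1][1] = √(9) = 3.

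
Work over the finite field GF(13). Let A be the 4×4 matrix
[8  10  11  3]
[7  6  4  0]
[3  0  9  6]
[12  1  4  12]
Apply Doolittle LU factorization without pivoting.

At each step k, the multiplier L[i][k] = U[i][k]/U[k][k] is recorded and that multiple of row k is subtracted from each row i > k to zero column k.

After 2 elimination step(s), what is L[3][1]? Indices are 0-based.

[col 0] pivot 8
  R1 -= 9*R0 → (0, 7, 9, 12)  (L[1][0] := 9)
  R2 -= 2*R0 → (0, 6, 0, 0)  (L[2][0] := 2)
  R3 -= 8*R0 → (0, 12, 7, 1)  (L[3][0] := 8)
[col 1] pivot 7
  R2 -= 12*R1 → (0, 0, 9, 12)  (L[2][1] := 12)
  R3 -= 11*R1 → (0, 0, 12, 12)  (L[3][1] := 11)

L[3][1] = 11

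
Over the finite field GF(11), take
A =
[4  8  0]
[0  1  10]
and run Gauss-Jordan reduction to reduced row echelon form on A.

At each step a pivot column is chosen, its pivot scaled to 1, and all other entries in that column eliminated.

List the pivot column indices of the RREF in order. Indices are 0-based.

pivot(0,0)=4: scale R0 → (1, 2, 0)
pivot(1,1)=1: scale R1 → (0, 1, 10)
  clear (0,1): R0 −= (2)R1 → (1, 0, 2)

pivot columns: 0, 1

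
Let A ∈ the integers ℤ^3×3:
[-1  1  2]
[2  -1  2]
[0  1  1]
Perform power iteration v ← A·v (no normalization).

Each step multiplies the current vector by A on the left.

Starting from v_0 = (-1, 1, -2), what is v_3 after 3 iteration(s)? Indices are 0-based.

v_3 = (-8, -31, -7)

v_0 = (-1, 1, -2).
v_1 = A·v_0 = (-2, -7, -1).
v_2 = A·v_1 = (-7, 1, -8).
v_3 = A·v_2 = (-8, -31, -7).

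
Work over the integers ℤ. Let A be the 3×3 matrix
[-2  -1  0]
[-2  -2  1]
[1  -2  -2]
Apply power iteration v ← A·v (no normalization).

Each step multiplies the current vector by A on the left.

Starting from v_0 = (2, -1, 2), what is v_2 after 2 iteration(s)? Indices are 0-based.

v_0 = (2, -1, 2).
v_1 = A·v_0 = (-3, 0, 0).
v_2 = A·v_1 = (6, 6, -3).

v_2 = (6, 6, -3)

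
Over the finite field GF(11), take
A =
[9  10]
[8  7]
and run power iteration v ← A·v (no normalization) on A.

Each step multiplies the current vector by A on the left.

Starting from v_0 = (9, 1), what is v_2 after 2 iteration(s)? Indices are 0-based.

v_0 = (9, 1).
v_1 = A·v_0 = (3, 2).
v_2 = A·v_1 = (3, 5).

v_2 = (3, 5)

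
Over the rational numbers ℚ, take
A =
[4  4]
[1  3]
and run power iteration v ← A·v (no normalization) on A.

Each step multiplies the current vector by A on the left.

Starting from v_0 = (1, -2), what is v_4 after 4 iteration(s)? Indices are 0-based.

v_0 = (1, -2).
v_1 = A·v_0 = (-4, -5).
v_2 = A·v_1 = (-36, -19).
v_3 = A·v_2 = (-220, -93).
v_4 = A·v_3 = (-1252, -499).

v_4 = (-1252, -499)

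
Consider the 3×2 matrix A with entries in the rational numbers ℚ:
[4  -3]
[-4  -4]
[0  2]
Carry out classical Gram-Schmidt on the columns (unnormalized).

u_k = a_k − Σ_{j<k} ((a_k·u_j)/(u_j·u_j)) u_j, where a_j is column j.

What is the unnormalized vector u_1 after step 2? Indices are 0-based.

Step 1: u_0 = a_0 = (4, -4, 0).
Step 2: u_1 = a_1 − (1/8)·u_0 = (-7/2, -7/2, 2).

u_1 = (-7/2, -7/2, 2)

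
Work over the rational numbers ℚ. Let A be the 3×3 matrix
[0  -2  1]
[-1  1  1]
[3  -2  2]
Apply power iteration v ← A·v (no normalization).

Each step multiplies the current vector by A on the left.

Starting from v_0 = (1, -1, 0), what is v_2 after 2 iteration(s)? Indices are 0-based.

v_0 = (1, -1, 0).
v_1 = A·v_0 = (2, -2, 5).
v_2 = A·v_1 = (9, 1, 20).

v_2 = (9, 1, 20)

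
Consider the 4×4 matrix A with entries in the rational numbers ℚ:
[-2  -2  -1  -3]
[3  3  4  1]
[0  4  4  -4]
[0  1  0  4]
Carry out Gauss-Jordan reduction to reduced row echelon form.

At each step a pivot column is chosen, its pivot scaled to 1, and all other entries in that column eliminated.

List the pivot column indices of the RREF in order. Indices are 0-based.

pivot columns: 0, 1, 2, 3

[1] R0 /= -2  ⇒  (1, 1, 1/2, 3/2)
     R1 -= 3·R0  ⇒  (0, 0, 5/2, -7/2)
[2] R1 <-> R2
[2] R1 /= 4  ⇒  (0, 1, 1, -1)
     R0 -= 1·R1  ⇒  (1, 0, -1/2, 5/2)
     R3 -= 1·R1  ⇒  (0, 0, -1, 5)
[3] R2 /= 5/2  ⇒  (0, 0, 1, -7/5)
     R0 -= -1/2·R2  ⇒  (1, 0, 0, 9/5)
     R1 -= 1·R2  ⇒  (0, 1, 0, 2/5)
     R3 -= -1·R2  ⇒  (0, 0, 0, 18/5)
[4] R3 /= 18/5  ⇒  (0, 0, 0, 1)
     R0 -= 9/5·R3  ⇒  (1, 0, 0, 0)
     R1 -= 2/5·R3  ⇒  (0, 1, 0, 0)
     R2 -= -7/5·R3  ⇒  (0, 0, 1, 0)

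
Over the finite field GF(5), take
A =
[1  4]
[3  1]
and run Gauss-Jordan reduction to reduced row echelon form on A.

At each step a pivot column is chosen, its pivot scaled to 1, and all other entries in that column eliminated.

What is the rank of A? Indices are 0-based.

rank = 2

[1] R0 /= 1  ⇒  (1, 4)
     R1 -= 3·R0  ⇒  (0, 4)
[2] R1 /= 4  ⇒  (0, 1)
     R0 -= 4·R1  ⇒  (1, 0)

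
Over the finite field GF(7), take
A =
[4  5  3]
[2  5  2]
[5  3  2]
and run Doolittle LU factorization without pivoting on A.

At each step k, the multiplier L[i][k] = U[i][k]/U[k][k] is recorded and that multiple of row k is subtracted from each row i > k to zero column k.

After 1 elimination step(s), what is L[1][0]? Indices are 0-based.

[col 0] pivot 4
  R1 -= 4*R0 → (0, 6, 4)  (L[1][0] := 4)
  R2 -= 3*R0 → (0, 2, 0)  (L[2][0] := 3)

L[1][0] = 4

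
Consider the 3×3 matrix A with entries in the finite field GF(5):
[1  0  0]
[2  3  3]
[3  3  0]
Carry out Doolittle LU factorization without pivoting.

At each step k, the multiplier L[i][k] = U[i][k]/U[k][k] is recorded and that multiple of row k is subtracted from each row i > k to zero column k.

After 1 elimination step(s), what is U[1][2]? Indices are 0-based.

k=0: U[0][0]=1
  eliminate (1,0): mult=2, new row 1: (0, 3, 3); set L[1][0]=2
  eliminate (2,0): mult=3, new row 2: (0, 3, 0); set L[2][0]=3

U[1][2] = 3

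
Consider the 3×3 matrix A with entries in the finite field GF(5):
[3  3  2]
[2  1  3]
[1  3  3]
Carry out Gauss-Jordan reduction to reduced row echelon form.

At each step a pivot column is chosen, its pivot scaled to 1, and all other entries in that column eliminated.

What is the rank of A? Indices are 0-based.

rank = 3

[1] R0 /= 3  ⇒  (1, 1, 4)
     R1 -= 2·R0  ⇒  (0, 4, 0)
     R2 -= 1·R0  ⇒  (0, 2, 4)
[2] R1 /= 4  ⇒  (0, 1, 0)
     R0 -= 1·R1  ⇒  (1, 0, 4)
     R2 -= 2·R1  ⇒  (0, 0, 4)
[3] R2 /= 4  ⇒  (0, 0, 1)
     R0 -= 4·R2  ⇒  (1, 0, 0)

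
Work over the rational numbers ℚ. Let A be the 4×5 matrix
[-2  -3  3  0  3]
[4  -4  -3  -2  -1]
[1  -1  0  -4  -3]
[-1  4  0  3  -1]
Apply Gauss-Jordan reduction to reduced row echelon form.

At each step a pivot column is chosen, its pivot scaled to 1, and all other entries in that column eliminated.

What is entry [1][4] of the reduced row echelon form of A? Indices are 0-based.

[1] R0 /= -2  ⇒  (1, 3/2, -3/2, 0, -3/2)
     R1 -= 4·R0  ⇒  (0, -10, 3, -2, 5)
     R2 -= 1·R0  ⇒  (0, -5/2, 3/2, -4, -3/2)
     R3 -= -1·R0  ⇒  (0, 11/2, -3/2, 3, -5/2)
[2] R1 /= -10  ⇒  (0, 1, -3/10, 1/5, -1/2)
     R0 -= 3/2·R1  ⇒  (1, 0, -21/20, -3/10, -3/4)
     R2 -= -5/2·R1  ⇒  (0, 0, 3/4, -7/2, -11/4)
     R3 -= 11/2·R1  ⇒  (0, 0, 3/20, 19/10, 1/4)
[3] R2 /= 3/4  ⇒  (0, 0, 1, -14/3, -11/3)
     R0 -= -21/20·R2  ⇒  (1, 0, 0, -26/5, -23/5)
     R1 -= -3/10·R2  ⇒  (0, 1, 0, -6/5, -8/5)
     R3 -= 3/20·R2  ⇒  (0, 0, 0, 13/5, 4/5)
[4] R3 /= 13/5  ⇒  (0, 0, 0, 1, 4/13)
     R0 -= -26/5·R3  ⇒  (1, 0, 0, 0, -3)
     R1 -= -6/5·R3  ⇒  (0, 1, 0, 0, -16/13)
     R2 -= -14/3·R3  ⇒  (0, 0, 1, 0, -29/13)

M[1][4] = -16/13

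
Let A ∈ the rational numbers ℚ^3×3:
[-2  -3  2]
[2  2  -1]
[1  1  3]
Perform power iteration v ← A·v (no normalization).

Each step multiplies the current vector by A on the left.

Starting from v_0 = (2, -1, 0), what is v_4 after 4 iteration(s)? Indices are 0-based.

v_4 = (22, -5, 36)

v_0 = (2, -1, 0).
v_1 = A·v_0 = (-1, 2, 1).
v_2 = A·v_1 = (-2, 1, 4).
v_3 = A·v_2 = (9, -6, 11).
v_4 = A·v_3 = (22, -5, 36).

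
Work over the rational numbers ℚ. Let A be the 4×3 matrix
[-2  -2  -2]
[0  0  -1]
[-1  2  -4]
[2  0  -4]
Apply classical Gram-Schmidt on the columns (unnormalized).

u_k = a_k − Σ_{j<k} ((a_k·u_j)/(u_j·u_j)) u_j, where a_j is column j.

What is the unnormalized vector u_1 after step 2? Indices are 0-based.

Step 1: u_0 = a_0 = (-2, 0, -1, 2).
Step 2: u_1 = a_1 − (2/9)·u_0 = (-14/9, 0, 20/9, -4/9).

u_1 = (-14/9, 0, 20/9, -4/9)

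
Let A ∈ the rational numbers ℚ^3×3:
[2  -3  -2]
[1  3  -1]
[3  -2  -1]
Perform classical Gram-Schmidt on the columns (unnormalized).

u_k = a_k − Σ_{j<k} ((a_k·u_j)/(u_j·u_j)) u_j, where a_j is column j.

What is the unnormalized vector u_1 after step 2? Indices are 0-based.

u_1 = (-12/7, 51/14, -1/14)

Step 1: u_0 = a_0 = (2, 1, 3).
Step 2: u_1 = a_1 − (-9/14)·u_0 = (-12/7, 51/14, -1/14).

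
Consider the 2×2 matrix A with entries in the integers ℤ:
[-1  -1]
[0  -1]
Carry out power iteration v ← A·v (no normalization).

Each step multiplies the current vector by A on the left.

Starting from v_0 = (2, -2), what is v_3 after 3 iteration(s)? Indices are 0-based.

v_0 = (2, -2).
v_1 = A·v_0 = (0, 2).
v_2 = A·v_1 = (-2, -2).
v_3 = A·v_2 = (4, 2).

v_3 = (4, 2)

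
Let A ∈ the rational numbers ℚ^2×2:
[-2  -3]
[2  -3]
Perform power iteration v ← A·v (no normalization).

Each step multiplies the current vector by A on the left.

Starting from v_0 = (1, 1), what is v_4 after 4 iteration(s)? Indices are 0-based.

v_0 = (1, 1).
v_1 = A·v_0 = (-5, -1).
v_2 = A·v_1 = (13, -7).
v_3 = A·v_2 = (-5, 47).
v_4 = A·v_3 = (-131, -151).

v_4 = (-131, -151)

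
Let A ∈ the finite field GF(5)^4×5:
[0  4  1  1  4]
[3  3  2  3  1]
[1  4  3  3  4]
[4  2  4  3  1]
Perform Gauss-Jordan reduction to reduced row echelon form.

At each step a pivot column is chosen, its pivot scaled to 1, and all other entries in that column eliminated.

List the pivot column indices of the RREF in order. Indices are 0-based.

pivot columns: 0, 1, 2, 3

pivot(0,0): swap R0↔R1
pivot(0,0)=3: scale R0 → (1, 1, 4, 1, 2)
  clear (2,0): R2 −= (1)R0 → (0, 3, 4, 2, 2)
  clear (3,0): R3 −= (4)R0 → (0, 3, 3, 4, 3)
pivot(1,1)=4: scale R1 → (0, 1, 4, 4, 1)
  clear (0,1): R0 −= (1)R1 → (1, 0, 0, 2, 1)
  clear (2,1): R2 −= (3)R1 → (0, 0, 2, 0, 4)
  clear (3,1): R3 −= (3)R1 → (0, 0, 1, 2, 0)
pivot(2,2)=2: scale R2 → (0, 0, 1, 0, 2)
  clear (1,2): R1 −= (4)R2 → (0, 1, 0, 4, 3)
  clear (3,2): R3 −= (1)R2 → (0, 0, 0, 2, 3)
pivot(3,3)=2: scale R3 → (0, 0, 0, 1, 4)
  clear (0,3): R0 −= (2)R3 → (1, 0, 0, 0, 3)
  clear (1,3): R1 −= (4)R3 → (0, 1, 0, 0, 2)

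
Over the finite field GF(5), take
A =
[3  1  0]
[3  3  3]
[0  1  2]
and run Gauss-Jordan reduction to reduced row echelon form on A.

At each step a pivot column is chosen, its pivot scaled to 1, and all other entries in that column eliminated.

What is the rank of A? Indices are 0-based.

rank = 3

step 1: normalize row 0 (÷3) = (1, 2, 0)
  row 1: subtract 3×row0 = (0, 2, 3)
step 2: normalize row 1 (÷2) = (0, 1, 4)
  row 0: subtract 2×row1 = (1, 0, 2)
  row 2: subtract 1×row1 = (0, 0, 3)
step 3: normalize row 2 (÷3) = (0, 0, 1)
  row 0: subtract 2×row2 = (1, 0, 0)
  row 1: subtract 4×row2 = (0, 1, 0)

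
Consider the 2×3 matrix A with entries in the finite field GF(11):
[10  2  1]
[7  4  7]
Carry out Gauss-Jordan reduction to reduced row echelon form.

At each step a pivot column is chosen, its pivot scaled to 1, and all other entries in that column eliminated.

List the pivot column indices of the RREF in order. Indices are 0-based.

step 1: normalize row 0 (÷10) = (1, 9, 10)
  row 1: subtract 7×row0 = (0, 7, 3)
step 2: normalize row 1 (÷7) = (0, 1, 2)
  row 0: subtract 9×row1 = (1, 0, 3)

pivot columns: 0, 1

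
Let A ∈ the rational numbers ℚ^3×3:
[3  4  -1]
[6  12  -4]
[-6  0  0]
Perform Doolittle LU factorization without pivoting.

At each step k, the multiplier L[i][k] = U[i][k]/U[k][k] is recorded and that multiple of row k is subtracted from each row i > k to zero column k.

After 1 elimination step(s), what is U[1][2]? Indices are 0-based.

U[1][2] = -2

k=0: U[0][0]=3
  eliminate (1,0): mult=2, new row 1: (0, 4, -2); set L[1][0]=2
  eliminate (2,0): mult=-2, new row 2: (0, 8, -2); set L[2][0]=-2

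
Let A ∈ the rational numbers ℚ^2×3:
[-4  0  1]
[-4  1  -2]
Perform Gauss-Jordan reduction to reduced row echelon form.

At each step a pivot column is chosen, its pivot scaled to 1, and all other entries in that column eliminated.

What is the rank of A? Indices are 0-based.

[1] R0 /= -4  ⇒  (1, 0, -1/4)
     R1 -= -4·R0  ⇒  (0, 1, -3)
[2] R1 /= 1  ⇒  (0, 1, -3)

rank = 2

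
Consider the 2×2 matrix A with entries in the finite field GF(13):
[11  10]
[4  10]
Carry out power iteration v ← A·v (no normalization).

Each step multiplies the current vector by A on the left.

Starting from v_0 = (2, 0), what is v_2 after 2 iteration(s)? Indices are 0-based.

v_2 = (10, 12)

v_0 = (2, 0).
v_1 = A·v_0 = (9, 8).
v_2 = A·v_1 = (10, 12).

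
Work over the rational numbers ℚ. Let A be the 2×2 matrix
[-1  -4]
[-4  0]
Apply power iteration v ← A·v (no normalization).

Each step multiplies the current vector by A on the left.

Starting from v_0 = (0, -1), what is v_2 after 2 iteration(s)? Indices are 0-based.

v_2 = (-4, -16)

v_0 = (0, -1).
v_1 = A·v_0 = (4, 0).
v_2 = A·v_1 = (-4, -16).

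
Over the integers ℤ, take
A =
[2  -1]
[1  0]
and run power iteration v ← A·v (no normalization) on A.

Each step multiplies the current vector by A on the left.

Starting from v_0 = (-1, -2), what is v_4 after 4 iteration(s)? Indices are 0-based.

v_4 = (3, 2)

v_0 = (-1, -2).
v_1 = A·v_0 = (0, -1).
v_2 = A·v_1 = (1, 0).
v_3 = A·v_2 = (2, 1).
v_4 = A·v_3 = (3, 2).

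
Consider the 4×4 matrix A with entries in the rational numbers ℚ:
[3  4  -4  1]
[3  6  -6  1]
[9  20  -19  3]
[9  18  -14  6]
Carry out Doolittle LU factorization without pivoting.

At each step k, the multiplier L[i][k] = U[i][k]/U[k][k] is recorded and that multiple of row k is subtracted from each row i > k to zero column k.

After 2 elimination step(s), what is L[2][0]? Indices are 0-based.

L[2][0] = 3

[col 0] pivot 3
  R1 -= 1*R0 → (0, 2, -2, 0)  (L[1][0] := 1)
  R2 -= 3*R0 → (0, 8, -7, 0)  (L[2][0] := 3)
  R3 -= 3*R0 → (0, 6, -2, 3)  (L[3][0] := 3)
[col 1] pivot 2
  R2 -= 4*R1 → (0, 0, 1, 0)  (L[2][1] := 4)
  R3 -= 3*R1 → (0, 0, 4, 3)  (L[3][1] := 3)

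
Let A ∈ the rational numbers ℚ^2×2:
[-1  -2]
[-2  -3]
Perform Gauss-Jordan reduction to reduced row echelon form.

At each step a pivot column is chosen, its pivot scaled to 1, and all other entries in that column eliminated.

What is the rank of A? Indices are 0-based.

rank = 2

[1] R0 /= -1  ⇒  (1, 2)
     R1 -= -2·R0  ⇒  (0, 1)
[2] R1 /= 1  ⇒  (0, 1)
     R0 -= 2·R1  ⇒  (1, 0)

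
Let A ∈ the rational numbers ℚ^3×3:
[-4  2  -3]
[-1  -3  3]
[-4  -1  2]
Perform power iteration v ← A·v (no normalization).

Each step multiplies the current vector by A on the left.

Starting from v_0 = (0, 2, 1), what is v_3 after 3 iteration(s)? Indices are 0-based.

v_0 = (0, 2, 1).
v_1 = A·v_0 = (1, -3, 0).
v_2 = A·v_1 = (-10, 8, -1).
v_3 = A·v_2 = (59, -17, 30).

v_3 = (59, -17, 30)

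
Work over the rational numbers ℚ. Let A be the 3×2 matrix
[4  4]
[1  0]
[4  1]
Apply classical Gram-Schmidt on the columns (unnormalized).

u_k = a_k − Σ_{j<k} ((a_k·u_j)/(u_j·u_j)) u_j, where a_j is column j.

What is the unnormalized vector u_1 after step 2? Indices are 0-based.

u_1 = (52/33, -20/33, -47/33)

Step 1: u_0 = a_0 = (4, 1, 4).
Step 2: u_1 = a_1 − (20/33)·u_0 = (52/33, -20/33, -47/33).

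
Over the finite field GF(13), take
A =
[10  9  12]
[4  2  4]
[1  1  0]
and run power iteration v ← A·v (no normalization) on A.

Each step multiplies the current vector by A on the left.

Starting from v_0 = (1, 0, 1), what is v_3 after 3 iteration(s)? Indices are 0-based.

v_0 = (1, 0, 1).
v_1 = A·v_0 = (9, 8, 1).
v_2 = A·v_1 = (5, 4, 4).
v_3 = A·v_2 = (4, 5, 9).

v_3 = (4, 5, 9)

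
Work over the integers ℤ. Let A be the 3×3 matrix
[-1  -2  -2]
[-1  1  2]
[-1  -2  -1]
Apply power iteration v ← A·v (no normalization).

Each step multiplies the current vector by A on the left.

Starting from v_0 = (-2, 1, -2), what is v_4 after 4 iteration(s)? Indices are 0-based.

v_4 = (-34, 5, -22)

v_0 = (-2, 1, -2).
v_1 = A·v_0 = (4, -1, 2).
v_2 = A·v_1 = (-6, -1, -4).
v_3 = A·v_2 = (16, -3, 12).
v_4 = A·v_3 = (-34, 5, -22).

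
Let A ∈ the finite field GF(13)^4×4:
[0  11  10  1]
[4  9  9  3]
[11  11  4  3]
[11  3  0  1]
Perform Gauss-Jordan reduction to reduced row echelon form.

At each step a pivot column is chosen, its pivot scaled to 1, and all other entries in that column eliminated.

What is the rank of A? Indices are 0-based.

rank = 4

[1] R0 <-> R1
[1] R0 /= 4  ⇒  (1, 12, 12, 4)
     R2 -= 11·R0  ⇒  (0, 9, 2, 11)
     R3 -= 11·R0  ⇒  (0, 1, 11, 9)
[2] R1 /= 11  ⇒  (0, 1, 8, 6)
     R0 -= 12·R1  ⇒  (1, 0, 7, 10)
     R2 -= 9·R1  ⇒  (0, 0, 8, 9)
     R3 -= 1·R1  ⇒  (0, 0, 3, 3)
[3] R2 /= 8  ⇒  (0, 0, 1, 6)
     R0 -= 7·R2  ⇒  (1, 0, 0, 7)
     R1 -= 8·R2  ⇒  (0, 1, 0, 10)
     R3 -= 3·R2  ⇒  (0, 0, 0, 11)
[4] R3 /= 11  ⇒  (0, 0, 0, 1)
     R0 -= 7·R3  ⇒  (1, 0, 0, 0)
     R1 -= 10·R3  ⇒  (0, 1, 0, 0)
     R2 -= 6·R3  ⇒  (0, 0, 1, 0)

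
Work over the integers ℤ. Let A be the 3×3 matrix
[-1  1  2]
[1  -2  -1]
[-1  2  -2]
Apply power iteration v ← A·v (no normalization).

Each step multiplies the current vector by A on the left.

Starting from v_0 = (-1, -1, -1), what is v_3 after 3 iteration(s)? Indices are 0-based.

v_0 = (-1, -1, -1).
v_1 = A·v_0 = (-2, 2, 1).
v_2 = A·v_1 = (6, -7, 4).
v_3 = A·v_2 = (-5, 16, -28).

v_3 = (-5, 16, -28)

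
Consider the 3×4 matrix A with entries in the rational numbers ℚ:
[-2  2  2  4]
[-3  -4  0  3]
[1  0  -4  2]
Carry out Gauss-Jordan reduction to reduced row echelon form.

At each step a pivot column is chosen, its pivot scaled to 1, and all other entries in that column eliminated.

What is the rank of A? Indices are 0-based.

rank = 3

step 1: normalize row 0 (÷-2) = (1, -1, -1, -2)
  row 1: subtract -3×row0 = (0, -7, -3, -3)
  row 2: subtract 1×row0 = (0, 1, -3, 4)
step 2: normalize row 1 (÷-7) = (0, 1, 3/7, 3/7)
  row 0: subtract -1×row1 = (1, 0, -4/7, -11/7)
  row 2: subtract 1×row1 = (0, 0, -24/7, 25/7)
step 3: normalize row 2 (÷-24/7) = (0, 0, 1, -25/24)
  row 0: subtract -4/7×row2 = (1, 0, 0, -13/6)
  row 1: subtract 3/7×row2 = (0, 1, 0, 7/8)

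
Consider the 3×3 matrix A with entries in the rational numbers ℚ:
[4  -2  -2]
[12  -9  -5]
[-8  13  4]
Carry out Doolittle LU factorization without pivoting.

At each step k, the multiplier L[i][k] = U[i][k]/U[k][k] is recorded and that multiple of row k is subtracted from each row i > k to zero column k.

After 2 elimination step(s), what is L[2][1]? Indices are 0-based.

L[2][1] = -3

[col 0] pivot 4
  R1 -= 3*R0 → (0, -3, 1)  (L[1][0] := 3)
  R2 -= -2*R0 → (0, 9, 0)  (L[2][0] := -2)
[col 1] pivot -3
  R2 -= -3*R1 → (0, 0, 3)  (L[2][1] := -3)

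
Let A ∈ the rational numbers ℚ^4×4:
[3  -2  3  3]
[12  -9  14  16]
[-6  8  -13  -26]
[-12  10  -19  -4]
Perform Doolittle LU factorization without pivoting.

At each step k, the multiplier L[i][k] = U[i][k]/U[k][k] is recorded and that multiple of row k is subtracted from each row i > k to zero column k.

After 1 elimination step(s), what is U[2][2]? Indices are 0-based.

k=0: U[0][0]=3
  eliminate (1,0): mult=4, new row 1: (0, -1, 2, 4); set L[1][0]=4
  eliminate (2,0): mult=-2, new row 2: (0, 4, -7, -20); set L[2][0]=-2
  eliminate (3,0): mult=-4, new row 3: (0, 2, -7, 8); set L[3][0]=-4

U[2][2] = -7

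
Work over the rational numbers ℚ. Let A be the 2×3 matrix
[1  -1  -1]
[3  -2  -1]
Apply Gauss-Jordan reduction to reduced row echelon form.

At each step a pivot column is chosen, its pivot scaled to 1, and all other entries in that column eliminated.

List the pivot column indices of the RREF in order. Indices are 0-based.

pivot columns: 0, 1

pivot(0,0)=1: scale R0 → (1, -1, -1)
  clear (1,0): R1 −= (3)R0 → (0, 1, 2)
pivot(1,1)=1: scale R1 → (0, 1, 2)
  clear (0,1): R0 −= (-1)R1 → (1, 0, 1)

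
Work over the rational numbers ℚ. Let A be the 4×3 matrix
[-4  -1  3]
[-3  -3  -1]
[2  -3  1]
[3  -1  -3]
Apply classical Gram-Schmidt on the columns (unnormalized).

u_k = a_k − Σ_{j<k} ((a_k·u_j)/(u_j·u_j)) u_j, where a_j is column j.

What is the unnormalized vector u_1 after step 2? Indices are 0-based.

Step 1: u_0 = a_0 = (-4, -3, 2, 3).
Step 2: u_1 = a_1 − (2/19)·u_0 = (-11/19, -51/19, -61/19, -25/19).

u_1 = (-11/19, -51/19, -61/19, -25/19)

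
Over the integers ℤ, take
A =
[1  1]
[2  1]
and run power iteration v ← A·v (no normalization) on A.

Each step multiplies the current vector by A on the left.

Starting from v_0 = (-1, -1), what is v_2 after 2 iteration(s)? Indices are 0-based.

v_2 = (-5, -7)

v_0 = (-1, -1).
v_1 = A·v_0 = (-2, -3).
v_2 = A·v_1 = (-5, -7).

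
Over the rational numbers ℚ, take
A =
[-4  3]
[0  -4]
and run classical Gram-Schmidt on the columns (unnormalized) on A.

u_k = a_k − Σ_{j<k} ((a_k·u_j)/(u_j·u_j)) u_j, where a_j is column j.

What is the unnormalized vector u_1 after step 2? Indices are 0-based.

Step 1: u_0 = a_0 = (-4, 0).
Step 2: u_1 = a_1 − (-3/4)·u_0 = (0, -4).

u_1 = (0, -4)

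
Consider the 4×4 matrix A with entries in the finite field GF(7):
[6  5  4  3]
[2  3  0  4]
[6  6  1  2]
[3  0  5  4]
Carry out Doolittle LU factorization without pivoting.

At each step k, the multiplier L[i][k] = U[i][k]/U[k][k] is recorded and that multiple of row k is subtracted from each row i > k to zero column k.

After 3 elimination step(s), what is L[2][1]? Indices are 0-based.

k=0: U[0][0]=6
  eliminate (1,0): mult=5, new row 1: (0, 6, 1, 3); set L[1][0]=5
  eliminate (2,0): mult=1, new row 2: (0, 1, 4, 6); set L[2][0]=1
  eliminate (3,0): mult=4, new row 3: (0, 1, 3, 6); set L[3][0]=4
k=1: U[1][1]=6
  eliminate (2,1): mult=6, new row 2: (0, 0, 5, 2); set L[2][1]=6
  eliminate (3,1): mult=6, new row 3: (0, 0, 4, 2); set L[3][1]=6
k=2: U[2][2]=5
  eliminate (3,2): mult=5, new row 3: (0, 0, 0, 6); set L[3][2]=5

L[2][1] = 6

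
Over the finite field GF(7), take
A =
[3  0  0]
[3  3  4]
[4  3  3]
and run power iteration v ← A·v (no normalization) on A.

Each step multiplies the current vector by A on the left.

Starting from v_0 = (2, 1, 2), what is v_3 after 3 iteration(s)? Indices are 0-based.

v_3 = (5, 3, 0)

v_0 = (2, 1, 2).
v_1 = A·v_0 = (6, 3, 3).
v_2 = A·v_1 = (4, 4, 0).
v_3 = A·v_2 = (5, 3, 0).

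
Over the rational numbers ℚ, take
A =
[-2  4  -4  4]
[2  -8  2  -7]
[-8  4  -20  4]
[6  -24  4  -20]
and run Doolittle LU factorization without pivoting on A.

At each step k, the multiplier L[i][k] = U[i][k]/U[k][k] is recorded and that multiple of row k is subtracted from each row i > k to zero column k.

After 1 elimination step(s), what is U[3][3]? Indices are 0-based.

[col 0] pivot -2
  R1 -= -1*R0 → (0, -4, -2, -3)  (L[1][0] := -1)
  R2 -= 4*R0 → (0, -12, -4, -12)  (L[2][0] := 4)
  R3 -= -3*R0 → (0, -12, -8, -8)  (L[3][0] := -3)

U[3][3] = -8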